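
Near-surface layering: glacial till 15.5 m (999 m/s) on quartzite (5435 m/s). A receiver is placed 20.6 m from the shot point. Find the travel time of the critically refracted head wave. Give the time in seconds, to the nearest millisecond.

0.034 s

θ_c = arcsin(V₁/V₂) = arcsin(999/5435) = 10.59°, cos θ_c = 0.9830.
Intercept time tᵢ = 2h cos θ_c / V₁ = 2·15.5·0.9830/999 = 0.03050 s.
t = x/V₂ + tᵢ = 20.6/5435 + 0.03050 = 0.03429 s.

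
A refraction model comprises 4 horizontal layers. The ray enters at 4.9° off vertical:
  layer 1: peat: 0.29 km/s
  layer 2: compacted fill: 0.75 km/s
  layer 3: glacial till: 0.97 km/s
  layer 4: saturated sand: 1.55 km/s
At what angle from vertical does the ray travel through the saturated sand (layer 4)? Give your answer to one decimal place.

27.2°

Ray parameter p = sin 4.9° / 0.29 = 2.9454e-01 s/km.
sin θ_4 = p·V_4 = 2.9454e-01 × 1.55 = 0.4565.
θ_4 = arcsin 0.4565 = 27.16°.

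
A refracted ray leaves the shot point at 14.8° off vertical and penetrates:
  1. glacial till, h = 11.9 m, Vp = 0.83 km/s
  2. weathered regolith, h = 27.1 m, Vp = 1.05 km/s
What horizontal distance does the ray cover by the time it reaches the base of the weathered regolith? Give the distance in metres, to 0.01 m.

p = sin θ₁/V₁ = sin 14.8°/0.83 = 3.0777e-01 s/km is conserved through the stack.
Layer 1: θ = 14.80°; offset = 11.9·tan 14.80° = 3.1441 m.
Layer 2: sin θ = p·1.05 = 0.3232 → θ = 18.85°; offset = 27.1·tan 18.85° = 9.2540 m.
Total horizontal offset = 12.3981 m.

12.40 m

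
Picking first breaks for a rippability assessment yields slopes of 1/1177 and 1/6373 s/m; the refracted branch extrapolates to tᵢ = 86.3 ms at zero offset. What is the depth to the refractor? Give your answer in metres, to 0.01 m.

51.68 m

h = tᵢ·V₁·V₂ / (2·√(V₂²−V₁²)).
√(V₂²−V₁²) = √(6373² − 1177²) = 6263.4 m/s.
h = 0.0863 s × 1177 × 6373 / (2 × 6263.4) = 51.68 m.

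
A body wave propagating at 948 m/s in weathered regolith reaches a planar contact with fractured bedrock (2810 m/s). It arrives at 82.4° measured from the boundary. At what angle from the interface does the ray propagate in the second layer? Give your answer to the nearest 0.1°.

66.9°

Angle from the normal: 90° − 82.4° = 7.6°.
sin θ₁/V₁ = sin θ₂/V₂ ⇒ sin θ₂ = 2810·sin 7.6°/948 = 2810·0.1323/948 = 0.3920.
θ₂ = arcsin 0.3920 = 23.08° from the normal.
From the interface: 90° − 23.08° = 66.92°.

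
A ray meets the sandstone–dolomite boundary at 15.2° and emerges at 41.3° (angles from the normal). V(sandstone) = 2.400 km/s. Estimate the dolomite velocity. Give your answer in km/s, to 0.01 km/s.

Snell's law: sin 15.2°/V₁ = sin 41.3°/V₂.
V₂ = V₁·sin 41.3°/sin 15.2° = 2.400 × 2.5173 = 6.04 km/s.

6.04 km/s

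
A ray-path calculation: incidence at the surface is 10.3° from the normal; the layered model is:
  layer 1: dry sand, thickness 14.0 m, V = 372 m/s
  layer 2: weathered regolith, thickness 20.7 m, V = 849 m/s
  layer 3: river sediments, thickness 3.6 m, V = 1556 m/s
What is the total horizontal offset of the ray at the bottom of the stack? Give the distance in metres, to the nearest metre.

p = sin θ₁/V₁ = sin 10.3°/372 = 4.8065e-04 s/m is conserved through the stack.
Layer 1: θ = 10.30°; offset = 14.0·tan 10.30° = 2.544 m.
Layer 2: sin θ = p·849 = 0.4081 → θ = 24.08°; offset = 20.7·tan 24.08° = 9.253 m.
Layer 3: sin θ = p·1556 = 0.7479 → θ = 48.41°; offset = 3.6·tan 48.41° = 4.056 m.
Summing the layer offsets gives 15.853 m.

16 m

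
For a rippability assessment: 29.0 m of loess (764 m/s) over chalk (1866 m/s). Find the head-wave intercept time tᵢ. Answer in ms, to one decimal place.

θ_c = arcsin(V₁/V₂) = arcsin(764/1866) = 24.17°; cos θ_c = 0.9123.
tᵢ = 2h·cos θ_c / V₁ = 2·29.0·0.9123 / 764 = 0.06926 s.

69.3 ms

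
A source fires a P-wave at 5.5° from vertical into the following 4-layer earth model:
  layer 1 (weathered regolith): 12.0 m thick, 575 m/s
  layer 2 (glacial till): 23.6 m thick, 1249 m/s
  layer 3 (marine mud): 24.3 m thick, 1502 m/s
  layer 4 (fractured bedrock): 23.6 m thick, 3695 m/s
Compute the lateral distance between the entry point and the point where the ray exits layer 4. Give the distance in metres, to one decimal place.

Apply Snell's law at each interface; in layer i the horizontal offset is hᵢ·tan θᵢ.
Layer 1: θ = 5.50°; offset = 12.0·tan 5.50° = 1.155 m.
Layer 2: sin θ = 1249·sin 5.5°/575 = 0.2082, θ = 12.02°; offset = 23.6·tan 12.02° = 5.023 m.
Layer 3: sin θ = 1502·sin 5.5°/575 = 0.2504, θ = 14.50°; offset = 24.3·tan 14.50° = 6.284 m.
Layer 4: sin θ = 3695·sin 5.5°/575 = 0.6159, θ = 38.02°; offset = 23.6·tan 38.02° = 18.450 m.
Total horizontal offset = 30.913 m.

30.9 m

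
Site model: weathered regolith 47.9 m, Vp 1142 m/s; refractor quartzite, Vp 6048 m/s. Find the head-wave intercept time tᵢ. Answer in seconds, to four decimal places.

tᵢ = 2h·√(V₂²−V₁²)/(V₁V₂).
√(V₂²−V₁²) = √(6048²−1142²) = 5939.2 m/s.
tᵢ = 2·47.9·5939.2/(1142·6048) = 0.08238 s.

0.0824 s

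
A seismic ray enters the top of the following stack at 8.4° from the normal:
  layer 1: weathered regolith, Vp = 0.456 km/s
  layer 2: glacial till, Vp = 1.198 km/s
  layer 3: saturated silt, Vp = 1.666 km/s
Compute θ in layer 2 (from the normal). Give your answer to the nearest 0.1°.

Snell's law across each interface conserves sin θ / V, so sin θ_2 = V_2·sin θ₁/V₁.
sin θ_2 = 1.198 × sin 8.4° / 0.456 = 0.3838.
θ_2 = 22.57° from the vertical.

22.6°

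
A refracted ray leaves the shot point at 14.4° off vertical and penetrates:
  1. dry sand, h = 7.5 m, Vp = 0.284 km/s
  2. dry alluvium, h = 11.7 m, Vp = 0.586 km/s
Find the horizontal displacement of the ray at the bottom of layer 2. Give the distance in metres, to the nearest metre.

9 m

Apply Snell's law at each interface; in layer i the horizontal offset is hᵢ·tan θᵢ.
Layer 1: θ = 14.40°; offset = 7.5·tan 14.40° = 1.926 m.
Layer 2: sin θ = 0.586·sin 14.4°/0.284 = 0.5131, θ = 30.87°; offset = 11.7·tan 30.87° = 6.995 m.
Summing the layer offsets gives 8.921 m.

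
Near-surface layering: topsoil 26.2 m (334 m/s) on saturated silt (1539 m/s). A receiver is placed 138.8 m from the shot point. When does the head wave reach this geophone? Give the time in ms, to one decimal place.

243.3 ms

θ_c = arcsin(V₁/V₂) = arcsin(334/1539) = 12.53°, cos θ_c = 0.9762.
Intercept time tᵢ = 2h cos θ_c / V₁ = 2·26.2·0.9762/334 = 0.15315 s.
t = x/V₂ + tᵢ = 138.8/1539 + 0.15315 = 0.24334 s.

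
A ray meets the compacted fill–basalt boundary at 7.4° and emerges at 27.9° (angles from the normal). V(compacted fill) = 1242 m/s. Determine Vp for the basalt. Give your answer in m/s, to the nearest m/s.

4512 m/s

sin 7.4° = 0.1288; sin 27.9° = 0.4679.
V₂ = V₁·(sin θ₂/sin θ₁) = 1242·(0.4679/0.1288) = 4512.33 m/s.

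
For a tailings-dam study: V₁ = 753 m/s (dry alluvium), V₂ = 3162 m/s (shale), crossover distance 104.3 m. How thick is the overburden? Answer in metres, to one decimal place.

x_cross = 2h·√((V₂+V₁)/(V₂−V₁)) → h = x_cross / (2·√((V₂+V₁)/(V₂−V₁))).
√((V₂+V₁)/(V₂−V₁)) = √((3162+753)/(3162−753)) = 1.2748.
h = 104.3 / (2·1.2748) = 40.91 m.

40.9 m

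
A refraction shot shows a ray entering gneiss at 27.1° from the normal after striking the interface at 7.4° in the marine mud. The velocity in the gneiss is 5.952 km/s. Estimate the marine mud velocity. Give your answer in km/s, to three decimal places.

sin 7.4° = 0.1288; sin 27.1° = 0.4555.
V₁ = V₂·(sin θ₁/sin θ₂) = 5.952·(0.1288/0.4555) = 1.683 km/s.

1.683 km/s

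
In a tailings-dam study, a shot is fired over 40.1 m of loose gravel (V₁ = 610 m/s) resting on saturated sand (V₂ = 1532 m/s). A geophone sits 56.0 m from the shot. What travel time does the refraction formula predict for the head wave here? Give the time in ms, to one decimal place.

157.2 ms

θ_c = arcsin(V₁/V₂) = arcsin(610/1532) = 23.46°, cos θ_c = 0.9173.
Intercept time tᵢ = 2h cos θ_c / V₁ = 2·40.1·0.9173/610 = 0.12060 s.
t = x/V₂ + tᵢ = 56.0/1532 + 0.12060 = 0.15716 s.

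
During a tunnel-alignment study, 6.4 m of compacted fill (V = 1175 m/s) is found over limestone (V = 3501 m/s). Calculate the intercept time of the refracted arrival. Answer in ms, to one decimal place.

tᵢ = 2h·√(V₂²−V₁²)/(V₁V₂).
√(V₂²−V₁²) = √(3501²−1175²) = 3297.9 m/s.
tᵢ = 2·6.4·3297.9/(1175·3501) = 0.01026 s.

10.3 ms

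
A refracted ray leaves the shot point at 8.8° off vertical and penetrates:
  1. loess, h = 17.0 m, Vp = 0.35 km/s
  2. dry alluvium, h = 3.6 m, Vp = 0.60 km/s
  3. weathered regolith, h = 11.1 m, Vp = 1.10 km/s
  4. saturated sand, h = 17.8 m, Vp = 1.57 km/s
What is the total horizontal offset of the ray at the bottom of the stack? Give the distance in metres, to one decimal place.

26.5 m

p = sin θ₁/V₁ = sin 8.8°/0.35 = 4.3710e-01 s/km is conserved through the stack.
Layer 1: θ = 8.80°; offset = 17.0·tan 8.80° = 2.632 m.
Layer 2: sin θ = p·0.60 = 0.2623 → θ = 15.20°; offset = 3.6·tan 15.20° = 0.978 m.
Layer 3: sin θ = p·1.10 = 0.4808 → θ = 28.74°; offset = 11.1·tan 28.74° = 6.087 m.
Layer 4: sin θ = p·1.57 = 0.6863 → θ = 43.33°; offset = 17.8·tan 43.33° = 16.794 m.
Total horizontal offset = 26.491 m.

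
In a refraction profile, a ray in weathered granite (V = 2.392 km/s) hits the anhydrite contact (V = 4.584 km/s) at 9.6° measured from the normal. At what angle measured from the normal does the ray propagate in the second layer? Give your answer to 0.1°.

18.6°

Snell's law: sin θ₂ = (V₂/V₁)·sin θ₁ = (4.584/2.392)·sin 9.6° = 0.3196.
θ₂ = arcsin 0.3196 = 18.64° from the normal.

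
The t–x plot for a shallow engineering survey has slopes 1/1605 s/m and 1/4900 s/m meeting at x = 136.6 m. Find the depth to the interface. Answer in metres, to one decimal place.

x_cross = 2h·√((V₂+V₁)/(V₂−V₁)) → h = x_cross / (2·√((V₂+V₁)/(V₂−V₁))).
√((V₂+V₁)/(V₂−V₁)) = √((4900+1605)/(4900−1605)) = 1.4051.
h = 136.6 / (2·1.4051) = 48.61 m.

48.6 m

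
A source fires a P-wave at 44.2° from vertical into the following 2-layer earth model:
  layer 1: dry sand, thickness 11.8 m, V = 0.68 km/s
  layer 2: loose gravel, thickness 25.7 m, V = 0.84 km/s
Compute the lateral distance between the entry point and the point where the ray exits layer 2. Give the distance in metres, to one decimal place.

55.0 m

Apply Snell's law at each interface; in layer i the horizontal offset is hᵢ·tan θᵢ.
Layer 1: θ = 44.20°; offset = 11.8·tan 44.20° = 11.475 m.
Layer 2: sin θ = 0.84·sin 44.2°/0.68 = 0.8612, θ = 59.45°; offset = 25.7·tan 59.45° = 43.547 m.
Summing the layer offsets gives 55.022 m.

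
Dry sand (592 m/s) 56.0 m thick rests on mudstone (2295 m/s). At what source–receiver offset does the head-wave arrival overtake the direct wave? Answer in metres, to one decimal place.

145.8 m

θ_c = arcsin(592/2295) = 14.95°, so cos θ_c = 0.9662 and tᵢ = 2h cos θ_c/V₁ = 0.1828 s.
At crossover x/V₁ = x/V₂ + tᵢ ⇒ x = tᵢ/(1/V₁ − 1/V₂) = 0.18279/(1.6892e-03 − 4.3573e-04) = 145.83 m.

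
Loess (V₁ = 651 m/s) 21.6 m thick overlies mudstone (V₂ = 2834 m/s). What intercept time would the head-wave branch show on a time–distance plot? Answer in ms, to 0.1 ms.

tᵢ = 2h·√(V₂²−V₁²)/(V₁V₂).
√(V₂²−V₁²) = √(2834²−651²) = 2758.2 m/s.
tᵢ = 2·21.6·2758.2/(651·2834) = 0.06458 s.

64.6 ms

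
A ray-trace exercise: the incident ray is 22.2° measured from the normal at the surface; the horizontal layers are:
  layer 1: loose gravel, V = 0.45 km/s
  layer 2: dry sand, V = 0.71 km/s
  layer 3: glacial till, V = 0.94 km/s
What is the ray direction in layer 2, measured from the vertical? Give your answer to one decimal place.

36.6°

Ray parameter p = sin 22.2° / 0.45 = 8.3965e-01 s/km.
sin θ_2 = p·V_2 = 8.3965e-01 × 0.71 = 0.5961.
θ_2 = 36.59° from the vertical.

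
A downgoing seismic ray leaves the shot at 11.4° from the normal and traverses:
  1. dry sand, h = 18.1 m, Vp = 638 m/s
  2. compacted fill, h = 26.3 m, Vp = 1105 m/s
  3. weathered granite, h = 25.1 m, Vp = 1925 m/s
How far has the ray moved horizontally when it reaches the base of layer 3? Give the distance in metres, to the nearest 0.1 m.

Apply Snell's law at each interface; in layer i the horizontal offset is hᵢ·tan θᵢ.
Layer 1: θ = 11.40°; offset = 18.1·tan 11.40° = 3.650 m.
Layer 2: sin θ = 1105·sin 11.4°/638 = 0.3423, θ = 20.02°; offset = 26.3·tan 20.02° = 9.582 m.
Layer 3: sin θ = 1925·sin 11.4°/638 = 0.5964, θ = 36.61°; offset = 25.1·tan 36.61° = 18.648 m.
Σ offsets = 31.881 m.

31.9 m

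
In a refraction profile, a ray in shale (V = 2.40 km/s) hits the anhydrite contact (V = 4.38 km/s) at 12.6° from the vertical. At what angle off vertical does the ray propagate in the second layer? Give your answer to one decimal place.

23.5°

sin θ₁/V₁ = sin θ₂/V₂ ⇒ sin θ₂ = 4.38·sin 12.6°/2.40 = 4.38·0.2181/2.40 = 0.3981.
θ₂ = arcsin 0.3981 = 23.46° from the normal.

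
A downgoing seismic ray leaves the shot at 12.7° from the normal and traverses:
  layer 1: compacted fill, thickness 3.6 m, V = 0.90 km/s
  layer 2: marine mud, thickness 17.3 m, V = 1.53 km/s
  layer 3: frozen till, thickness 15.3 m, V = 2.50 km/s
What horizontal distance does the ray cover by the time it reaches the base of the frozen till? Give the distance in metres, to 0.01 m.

19.58 m

p = sin θ₁/V₁ = sin 12.7°/0.90 = 2.4427e-01 s/km is conserved through the stack.
Layer 1: θ = 12.70°; offset = 3.6·tan 12.70° = 0.8113 m.
Layer 2: sin θ = p·1.53 = 0.3737 → θ = 21.95°; offset = 17.3·tan 21.95° = 6.9708 m.
Layer 3: sin θ = p·2.50 = 0.6107 → θ = 37.64°; offset = 15.3·tan 37.64° = 11.7992 m.
Σ offsets = 19.5813 m.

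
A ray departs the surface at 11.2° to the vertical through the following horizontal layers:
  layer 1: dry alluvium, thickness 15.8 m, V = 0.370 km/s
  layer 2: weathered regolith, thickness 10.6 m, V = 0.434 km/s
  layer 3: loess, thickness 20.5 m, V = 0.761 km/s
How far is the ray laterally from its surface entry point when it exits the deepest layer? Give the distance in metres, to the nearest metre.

Apply Snell's law at each interface; in layer i the horizontal offset is hᵢ·tan θᵢ.
Layer 1: θ = 11.20°; offset = 15.8·tan 11.20° = 3.128 m.
Layer 2: sin θ = 0.434·sin 11.2°/0.370 = 0.2278, θ = 13.17°; offset = 10.6·tan 13.17° = 2.480 m.
Layer 3: sin θ = 0.761·sin 11.2°/0.370 = 0.3995, θ = 23.55°; offset = 20.5·tan 23.55° = 8.933 m.
Total horizontal offset = 14.542 m.

15 m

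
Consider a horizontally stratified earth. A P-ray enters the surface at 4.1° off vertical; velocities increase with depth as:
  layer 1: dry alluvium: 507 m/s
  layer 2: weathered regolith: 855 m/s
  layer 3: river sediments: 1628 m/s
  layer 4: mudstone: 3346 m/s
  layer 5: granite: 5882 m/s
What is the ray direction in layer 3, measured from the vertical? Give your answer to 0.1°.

13.3°

Ray parameter p = sin 4.1° / 507 = 1.4102e-04 s/m.
sin θ_3 = p·V_3 = 1.4102e-04 × 1628 = 0.2296.
θ_3 = arcsin 0.2296 = 13.27°.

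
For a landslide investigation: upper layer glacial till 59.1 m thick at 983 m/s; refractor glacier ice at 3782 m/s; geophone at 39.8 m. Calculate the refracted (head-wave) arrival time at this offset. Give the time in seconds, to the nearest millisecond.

t = x/V₂ + 2h·√(V₂²−V₁²)/(V₁V₂).
√(V₂²−V₁²) = √(3782²−983²) = 3652.0 m/s; delay term = 2·59.1·3652.0/(983·3782) = 0.11611 s.
t = 39.8/3782 + 0.11611 = 0.12664 s.

0.127 s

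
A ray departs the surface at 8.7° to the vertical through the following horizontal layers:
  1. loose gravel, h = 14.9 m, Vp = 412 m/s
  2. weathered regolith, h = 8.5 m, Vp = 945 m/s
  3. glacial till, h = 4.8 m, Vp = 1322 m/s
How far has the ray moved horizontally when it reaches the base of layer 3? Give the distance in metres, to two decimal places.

p = sin θ₁/V₁ = sin 8.7°/412 = 3.6714e-04 s/m is conserved through the stack.
Layer 1: θ = 8.70°; offset = 14.9·tan 8.70° = 2.2800 m.
Layer 2: sin θ = p·945 = 0.3469 → θ = 20.30°; offset = 8.5·tan 20.30° = 3.1443 m.
Layer 3: sin θ = p·1322 = 0.4854 → θ = 29.04°; offset = 4.8·tan 29.04° = 2.6646 m.
Σ offsets = 8.0890 m.

8.09 m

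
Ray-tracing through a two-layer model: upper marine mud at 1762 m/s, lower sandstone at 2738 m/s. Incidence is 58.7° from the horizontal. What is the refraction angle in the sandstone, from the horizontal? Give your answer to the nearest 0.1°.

36.2°

Convert to the normal: θ₁ = 90° − 58.7° = 31.3°.
Snell's law: sin θ₂ = (V₂/V₁)·sin θ₁ = (2738/1762)·sin 31.3° = 0.8073.
θ₂ = arcsin 0.8073 = 53.83° from the normal.
From the interface: 90° − 53.83° = 36.17°.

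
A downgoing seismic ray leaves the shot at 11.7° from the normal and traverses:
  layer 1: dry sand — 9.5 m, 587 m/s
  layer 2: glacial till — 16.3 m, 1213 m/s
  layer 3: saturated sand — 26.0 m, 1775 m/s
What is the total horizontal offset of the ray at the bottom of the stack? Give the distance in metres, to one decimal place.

29.7 m

Ray parameter p = sin 11.7° / 587 m/s = 3.4546e-04 s/m.
Layer 1: θ = 11.70°; offset = 9.5·tan 11.70° = 1.967 m.
Layer 2: sin θ = p·1213 = 0.4190 → θ = 24.77°; offset = 16.3·tan 24.77° = 7.523 m.
Layer 3: sin θ = p·1775 = 0.6132 → θ = 37.82°; offset = 26.0·tan 37.82° = 20.183 m.
Σ offsets = 29.673 m.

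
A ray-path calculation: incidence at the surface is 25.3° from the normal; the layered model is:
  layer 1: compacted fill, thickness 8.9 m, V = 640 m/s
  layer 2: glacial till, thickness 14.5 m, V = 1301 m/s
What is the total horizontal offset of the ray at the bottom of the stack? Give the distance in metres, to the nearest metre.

30 m

p = sin θ₁/V₁ = sin 25.3°/640 = 6.6775e-04 s/m is conserved through the stack.
Layer 1: θ = 25.30°; offset = 8.9·tan 25.30° = 4.207 m.
Layer 2: sin θ = p·1301 = 0.8687 → θ = 60.31°; offset = 14.5·tan 60.31° = 25.434 m.
Total horizontal offset = 29.641 m.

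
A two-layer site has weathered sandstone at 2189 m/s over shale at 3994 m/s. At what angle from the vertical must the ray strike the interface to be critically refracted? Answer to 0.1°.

At critical incidence the refracted ray runs along the interface (θ₂ = 90°), so sin θ_c = V₁/V₂.
θ_c = arcsin(2189/3994) = arcsin 0.5481 = 33.23°.

33.2°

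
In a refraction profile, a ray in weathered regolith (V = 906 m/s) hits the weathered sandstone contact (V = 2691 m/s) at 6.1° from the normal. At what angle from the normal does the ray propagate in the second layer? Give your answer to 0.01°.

18.40°

Snell's law: sin θ₂ = (V₂/V₁)·sin θ₁ = (2691/906)·sin 6.1° = 0.3156.
θ₂ = sin⁻¹(0.3156) = 18.40° (from vertical).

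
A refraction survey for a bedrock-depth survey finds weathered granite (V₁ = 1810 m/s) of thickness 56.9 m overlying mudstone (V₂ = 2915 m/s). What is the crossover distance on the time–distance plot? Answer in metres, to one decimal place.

x_cross = 2h·√((V₂+V₁)/(V₂−V₁)).
(V₂+V₁)/(V₂−V₁) = (2915+1810)/(2915−1810) = 4.2760; √ = 2.0679.
x_cross = 2·56.9·2.0679 = 235.32 m.

235.3 m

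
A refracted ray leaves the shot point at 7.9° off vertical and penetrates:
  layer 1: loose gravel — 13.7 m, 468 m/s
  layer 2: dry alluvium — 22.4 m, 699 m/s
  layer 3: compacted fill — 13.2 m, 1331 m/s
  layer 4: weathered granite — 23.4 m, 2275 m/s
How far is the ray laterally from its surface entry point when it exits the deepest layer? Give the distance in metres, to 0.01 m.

33.22 m

Ray parameter p = sin 7.9° / 468 m/s = 2.9368e-04 s/m.
Layer 1: θ = 7.90°; offset = 13.7·tan 7.90° = 1.9010 m.
Layer 2: sin θ = p·699 = 0.2053 → θ = 11.85°; offset = 22.4·tan 11.85° = 4.6985 m.
Layer 3: sin θ = p·1331 = 0.3909 → θ = 23.01°; offset = 13.2·tan 23.01° = 5.6058 m.
Layer 4: sin θ = p·2275 = 0.6681 → θ = 41.92°; offset = 23.4·tan 41.92° = 21.0127 m.
Summing the layer offsets gives 33.2180 m.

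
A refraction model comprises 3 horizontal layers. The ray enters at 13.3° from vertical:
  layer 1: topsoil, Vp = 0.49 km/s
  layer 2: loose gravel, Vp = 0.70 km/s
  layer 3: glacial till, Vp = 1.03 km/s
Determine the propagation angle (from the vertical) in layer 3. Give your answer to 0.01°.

28.92°

Snell's law across each interface conserves sin θ / V, so sin θ_3 = V_3·sin θ₁/V₁.
sin θ_3 = 1.03 × sin 13.3° / 0.49 = 0.4836.
θ_3 = arcsin 0.4836 = 28.92°.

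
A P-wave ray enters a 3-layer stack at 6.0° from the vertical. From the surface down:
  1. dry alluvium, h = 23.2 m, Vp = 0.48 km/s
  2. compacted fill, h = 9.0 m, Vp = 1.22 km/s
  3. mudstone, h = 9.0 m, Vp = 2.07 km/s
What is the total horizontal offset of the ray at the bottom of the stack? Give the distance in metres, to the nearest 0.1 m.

9.5 m

Apply Snell's law at each interface; in layer i the horizontal offset is hᵢ·tan θᵢ.
Layer 1: θ = 6.00°; offset = 23.2·tan 6.00° = 2.438 m.
Layer 2: sin θ = 1.22·sin 6.0°/0.48 = 0.2657, θ = 15.41°; offset = 9.0·tan 15.41° = 2.480 m.
Layer 3: sin θ = 2.07·sin 6.0°/0.48 = 0.4508, θ = 26.79°; offset = 9.0·tan 26.79° = 4.545 m.
Σ offsets = 9.464 m.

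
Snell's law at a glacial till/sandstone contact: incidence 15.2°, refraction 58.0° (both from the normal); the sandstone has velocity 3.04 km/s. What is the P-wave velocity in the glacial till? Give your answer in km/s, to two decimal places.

sin 15.2° = 0.2622; sin 58.0° = 0.8480.
V₁ = V₂·(sin θ₁/sin θ₂) = 3.04·(0.2622/0.8480) = 0.94 km/s.

0.94 km/s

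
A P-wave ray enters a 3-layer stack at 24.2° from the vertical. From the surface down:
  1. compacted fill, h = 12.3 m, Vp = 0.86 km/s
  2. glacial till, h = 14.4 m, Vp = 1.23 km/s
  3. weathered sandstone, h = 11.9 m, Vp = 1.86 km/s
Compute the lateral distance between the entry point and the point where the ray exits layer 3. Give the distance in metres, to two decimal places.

Apply Snell's law at each interface; in layer i the horizontal offset is hᵢ·tan θᵢ.
Layer 1: θ = 24.20°; offset = 12.3·tan 24.20° = 5.5278 m.
Layer 2: sin θ = 1.23·sin 24.2°/0.86 = 0.5863, θ = 35.89°; offset = 14.4·tan 35.89° = 10.4215 m.
Layer 3: sin θ = 1.86·sin 24.2°/0.86 = 0.8866, θ = 62.45°; offset = 11.9·tan 62.45° = 22.8075 m.
Total horizontal offset = 38.7568 m.

38.76 m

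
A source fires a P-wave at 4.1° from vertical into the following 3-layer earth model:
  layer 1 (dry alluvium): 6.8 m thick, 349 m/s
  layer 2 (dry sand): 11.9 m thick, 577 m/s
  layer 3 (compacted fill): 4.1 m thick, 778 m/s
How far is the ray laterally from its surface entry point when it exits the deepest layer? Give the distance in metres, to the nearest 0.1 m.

Apply Snell's law at each interface; in layer i the horizontal offset is hᵢ·tan θᵢ.
Layer 1: θ = 4.10°; offset = 6.8·tan 4.10° = 0.487 m.
Layer 2: sin θ = 577·sin 4.1°/349 = 0.1182, θ = 6.79°; offset = 11.9·tan 6.79° = 1.417 m.
Layer 3: sin θ = 778·sin 4.1°/349 = 0.1594, θ = 9.17°; offset = 4.1·tan 9.17° = 0.662 m.
Total horizontal offset = 2.566 m.

2.6 m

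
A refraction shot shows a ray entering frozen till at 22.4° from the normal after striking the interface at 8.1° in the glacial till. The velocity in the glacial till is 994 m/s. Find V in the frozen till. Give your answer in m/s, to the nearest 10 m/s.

sin 8.1° = 0.1409; sin 22.4° = 0.3811.
V₂ = V₁·(sin θ₂/sin θ₁) = 994·(0.3811/0.1409) = 2688.29 m/s.

2690 m/s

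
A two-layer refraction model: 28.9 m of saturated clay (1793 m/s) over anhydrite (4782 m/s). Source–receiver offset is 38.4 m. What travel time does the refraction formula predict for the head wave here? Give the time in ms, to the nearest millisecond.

t = x/V₂ + 2h·√(V₂²−V₁²)/(V₁V₂).
√(V₂²−V₁²) = √(4782²−1793²) = 4433.1 m/s; delay term = 2·28.9·4433.1/(1793·4782) = 0.02988 s.
t = 38.4/4782 + 0.02988 = 0.03791 s.

38 ms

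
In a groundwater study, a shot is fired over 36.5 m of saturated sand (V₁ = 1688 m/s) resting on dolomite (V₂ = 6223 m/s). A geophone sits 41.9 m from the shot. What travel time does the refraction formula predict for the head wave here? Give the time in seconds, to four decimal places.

t = x/V₂ + 2h·√(V₂²−V₁²)/(V₁V₂).
√(V₂²−V₁²) = √(6223²−1688²) = 5989.7 m/s; delay term = 2·36.5·5989.7/(1688·6223) = 0.04163 s.
t = 41.9/6223 + 0.04163 = 0.04836 s.

0.0484 s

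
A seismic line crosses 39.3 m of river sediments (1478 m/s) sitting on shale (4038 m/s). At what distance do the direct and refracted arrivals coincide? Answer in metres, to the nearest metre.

x_cross = 2h·√((V₂+V₁)/(V₂−V₁)).
(V₂+V₁)/(V₂−V₁) = (4038+1478)/(4038−1478) = 2.1547; √ = 1.4679.
x_cross = 2·39.3·1.4679 = 115.38 m.

115 m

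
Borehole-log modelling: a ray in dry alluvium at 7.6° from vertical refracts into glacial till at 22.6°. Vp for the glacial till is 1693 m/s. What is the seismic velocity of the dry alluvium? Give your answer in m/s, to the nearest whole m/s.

Snell's law: sin 7.6°/V₁ = sin 22.6°/V₂.
V₁ = V₂·sin 7.6°/sin 22.6° = 1693 × 0.3442 = 582.65 m/s.

583 m/s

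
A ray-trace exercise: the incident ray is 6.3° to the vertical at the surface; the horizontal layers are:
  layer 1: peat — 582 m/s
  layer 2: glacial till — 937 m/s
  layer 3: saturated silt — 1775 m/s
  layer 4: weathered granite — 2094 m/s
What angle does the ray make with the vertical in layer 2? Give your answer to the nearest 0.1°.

Snell's law across each interface conserves sin θ / V, so sin θ_2 = V_2·sin θ₁/V₁.
sin θ_2 = 937 × sin 6.3° / 582 = 0.1767.
θ_2 = arcsin 0.1767 = 10.18°.

10.2°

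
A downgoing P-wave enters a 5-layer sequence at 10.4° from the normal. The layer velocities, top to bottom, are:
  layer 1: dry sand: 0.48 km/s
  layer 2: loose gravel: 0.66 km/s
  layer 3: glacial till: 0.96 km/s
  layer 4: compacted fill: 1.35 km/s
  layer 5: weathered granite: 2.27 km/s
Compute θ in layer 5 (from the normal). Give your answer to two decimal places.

Ray parameter p = sin 10.4° / 0.48 = 3.7608e-01 s/km.
sin θ_5 = p·V_5 = 3.7608e-01 × 2.27 = 0.8537.
θ_5 = arcsin 0.8537 = 58.62°.

58.62°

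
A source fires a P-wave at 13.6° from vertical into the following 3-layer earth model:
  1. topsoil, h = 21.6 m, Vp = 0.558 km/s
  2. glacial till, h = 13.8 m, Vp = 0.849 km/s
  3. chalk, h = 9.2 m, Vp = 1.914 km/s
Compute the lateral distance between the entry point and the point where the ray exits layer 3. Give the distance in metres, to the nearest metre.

23 m

Apply Snell's law at each interface; in layer i the horizontal offset is hᵢ·tan θᵢ.
Layer 1: θ = 13.60°; offset = 21.6·tan 13.60° = 5.226 m.
Layer 2: sin θ = 0.849·sin 13.6°/0.558 = 0.3578, θ = 20.96°; offset = 13.8·tan 20.96° = 5.287 m.
Layer 3: sin θ = 1.914·sin 13.6°/0.558 = 0.8066, θ = 53.76°; offset = 9.2·tan 53.76° = 12.552 m.
Summing the layer offsets gives 23.065 m.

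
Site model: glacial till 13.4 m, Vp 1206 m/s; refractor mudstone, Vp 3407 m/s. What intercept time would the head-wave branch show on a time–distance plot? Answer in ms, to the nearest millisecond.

21 ms

θ_c = arcsin(V₁/V₂) = arcsin(1206/3407) = 20.73°; cos θ_c = 0.9353.
tᵢ = 2h·cos θ_c / V₁ = 2·13.4·0.9353 / 1206 = 0.02078 s.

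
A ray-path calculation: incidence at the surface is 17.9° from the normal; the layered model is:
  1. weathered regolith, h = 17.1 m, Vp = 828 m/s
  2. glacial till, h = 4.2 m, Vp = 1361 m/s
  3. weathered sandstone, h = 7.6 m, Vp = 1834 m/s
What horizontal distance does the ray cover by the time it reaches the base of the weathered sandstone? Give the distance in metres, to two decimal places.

Apply Snell's law at each interface; in layer i the horizontal offset is hᵢ·tan θᵢ.
Layer 1: θ = 17.90°; offset = 17.1·tan 17.90° = 5.5231 m.
Layer 2: sin θ = 1361·sin 17.9°/828 = 0.5052, θ = 30.35°; offset = 4.2·tan 30.35° = 2.4587 m.
Layer 3: sin θ = 1834·sin 17.9°/828 = 0.6808, θ = 42.91°; offset = 7.6·tan 42.91° = 7.0636 m.
Σ offsets = 15.0455 m.

15.05 m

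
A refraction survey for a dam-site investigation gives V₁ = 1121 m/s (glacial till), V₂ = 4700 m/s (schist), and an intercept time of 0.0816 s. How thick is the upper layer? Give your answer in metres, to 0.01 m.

47.10 m

θ_c = arcsin(1121/4700) = 13.80°; cos θ_c = 0.9711.
tᵢ = 2h cos θ_c/V₁ ⇒ h = tᵢ·V₁/(2 cos θ_c) = 0.0816·1121/(2·0.9711) = 47.10 m.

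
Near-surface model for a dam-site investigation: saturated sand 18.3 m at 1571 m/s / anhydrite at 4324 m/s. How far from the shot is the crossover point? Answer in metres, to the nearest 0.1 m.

53.6 m

θ_c = arcsin(1571/4324) = 21.30°, so cos θ_c = 0.9317 and tᵢ = 2h cos θ_c/V₁ = 0.0217 s.
At crossover x/V₁ = x/V₂ + tᵢ ⇒ x = tᵢ/(1/V₁ − 1/V₂) = 0.02171/(6.3654e-04 − 2.3127e-04) = 53.56 m.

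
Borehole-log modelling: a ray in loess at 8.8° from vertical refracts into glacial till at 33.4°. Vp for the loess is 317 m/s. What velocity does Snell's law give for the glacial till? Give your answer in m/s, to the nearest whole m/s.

sin 8.8° = 0.1530; sin 33.4° = 0.5505.
V₂ = V₁·(sin θ₂/sin θ₁) = 317·(0.5505/0.1530) = 1140.64 m/s.

1141 m/s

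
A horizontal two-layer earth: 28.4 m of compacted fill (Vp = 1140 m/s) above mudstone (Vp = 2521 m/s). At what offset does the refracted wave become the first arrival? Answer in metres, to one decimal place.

θ_c = arcsin(1140/2521) = 26.89°, so cos θ_c = 0.8919 and tᵢ = 2h cos θ_c/V₁ = 0.0444 s.
At crossover x/V₁ = x/V₂ + tᵢ ⇒ x = tᵢ/(1/V₁ − 1/V₂) = 0.04444/(8.7719e-04 − 3.9667e-04) = 92.48 m.

92.5 m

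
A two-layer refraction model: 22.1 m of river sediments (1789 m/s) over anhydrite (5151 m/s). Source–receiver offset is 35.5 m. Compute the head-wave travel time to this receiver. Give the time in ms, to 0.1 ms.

30.1 ms

θ_c = arcsin(V₁/V₂) = arcsin(1789/5151) = 20.32°, cos θ_c = 0.9377.
Intercept time tᵢ = 2h cos θ_c / V₁ = 2·22.1·0.9377/1789 = 0.02317 s.
t = x/V₂ + tᵢ = 35.5/5151 + 0.02317 = 0.03006 s.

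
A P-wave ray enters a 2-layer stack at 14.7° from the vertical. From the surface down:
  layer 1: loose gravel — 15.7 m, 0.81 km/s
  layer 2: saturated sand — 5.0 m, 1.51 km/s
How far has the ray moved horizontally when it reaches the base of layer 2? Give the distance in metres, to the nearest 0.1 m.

p = sin θ₁/V₁ = sin 14.7°/0.81 = 3.1328e-01 s/km is conserved through the stack.
Layer 1: θ = 14.70°; offset = 15.7·tan 14.70° = 4.119 m.
Layer 2: sin θ = p·1.51 = 0.4731 → θ = 28.23°; offset = 5.0·tan 28.23° = 2.685 m.
Σ offsets = 6.803 m.

6.8 m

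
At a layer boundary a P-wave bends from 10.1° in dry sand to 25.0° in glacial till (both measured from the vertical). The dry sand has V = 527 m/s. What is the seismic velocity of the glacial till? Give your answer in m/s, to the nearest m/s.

Snell's law: sin 10.1°/V₁ = sin 25.0°/V₂.
V₂ = V₁·sin 25.0°/sin 10.1° = 527 × 2.4099 = 1270.02 m/s.

1270 m/s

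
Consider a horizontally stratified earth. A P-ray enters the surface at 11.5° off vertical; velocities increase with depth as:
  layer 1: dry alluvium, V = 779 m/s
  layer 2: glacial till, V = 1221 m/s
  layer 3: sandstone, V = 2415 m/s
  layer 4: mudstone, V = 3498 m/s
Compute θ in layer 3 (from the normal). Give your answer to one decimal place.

Ray parameter p = sin 11.5° / 779 = 2.5593e-04 s/m.
sin θ_3 = p·V_3 = 2.5593e-04 × 2415 = 0.6181.
θ_3 = arcsin 0.6181 = 38.18°.

38.2°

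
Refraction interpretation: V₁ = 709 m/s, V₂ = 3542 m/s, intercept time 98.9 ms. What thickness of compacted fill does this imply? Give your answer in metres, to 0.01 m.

35.78 m

θ_c = arcsin(709/3542) = 11.55°; cos θ_c = 0.9798.
tᵢ = 2h cos θ_c/V₁ ⇒ h = tᵢ·V₁/(2 cos θ_c) = 0.0989·709/(2·0.9798) = 35.78 m.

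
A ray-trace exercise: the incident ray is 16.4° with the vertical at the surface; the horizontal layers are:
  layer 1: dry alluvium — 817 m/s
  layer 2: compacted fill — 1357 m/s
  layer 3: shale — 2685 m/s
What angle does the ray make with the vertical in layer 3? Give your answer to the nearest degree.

Snell's law across each interface conserves sin θ / V, so sin θ_3 = V_3·sin θ₁/V₁.
sin θ_3 = 2685 × sin 16.4° / 817 = 0.9279.
θ_3 = 68.11° from the vertical.

68°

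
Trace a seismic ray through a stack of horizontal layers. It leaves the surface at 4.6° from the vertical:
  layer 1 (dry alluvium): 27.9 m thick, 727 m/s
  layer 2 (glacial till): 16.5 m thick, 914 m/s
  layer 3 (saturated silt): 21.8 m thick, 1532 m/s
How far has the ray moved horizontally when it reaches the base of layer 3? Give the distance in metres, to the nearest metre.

Apply Snell's law at each interface; in layer i the horizontal offset is hᵢ·tan θᵢ.
Layer 1: θ = 4.60°; offset = 27.9·tan 4.60° = 2.245 m.
Layer 2: sin θ = 914·sin 4.6°/727 = 0.1008, θ = 5.79°; offset = 16.5·tan 5.79° = 1.672 m.
Layer 3: sin θ = 1532·sin 4.6°/727 = 0.1690, θ = 9.73°; offset = 21.8·tan 9.73° = 3.738 m.
Total horizontal offset = 7.655 m.

8 m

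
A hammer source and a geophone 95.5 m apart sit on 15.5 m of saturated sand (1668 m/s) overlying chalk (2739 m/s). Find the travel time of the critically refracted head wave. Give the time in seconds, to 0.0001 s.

θ_c = arcsin(V₁/V₂) = arcsin(1668/2739) = 37.52°, cos θ_c = 0.7932.
Intercept time tᵢ = 2h cos θ_c / V₁ = 2·15.5·0.7932/1668 = 0.01474 s.
t = x/V₂ + tᵢ = 95.5/2739 + 0.01474 = 0.04961 s.

0.0496 s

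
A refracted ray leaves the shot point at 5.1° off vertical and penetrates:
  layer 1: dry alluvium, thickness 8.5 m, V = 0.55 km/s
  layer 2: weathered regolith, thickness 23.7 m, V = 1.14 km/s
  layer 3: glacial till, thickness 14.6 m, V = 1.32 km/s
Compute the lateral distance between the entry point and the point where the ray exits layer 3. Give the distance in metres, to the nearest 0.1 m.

p = sin θ₁/V₁ = sin 5.1°/0.55 = 1.6163e-01 s/km is conserved through the stack.
Layer 1: θ = 5.10°; offset = 8.5·tan 5.10° = 0.759 m.
Layer 2: sin θ = p·1.14 = 0.1843 → θ = 10.62°; offset = 23.7·tan 10.62° = 4.443 m.
Layer 3: sin θ = p·1.32 = 0.2133 → θ = 12.32°; offset = 14.6·tan 12.32° = 3.188 m.
Σ offsets = 8.390 m.

8.4 m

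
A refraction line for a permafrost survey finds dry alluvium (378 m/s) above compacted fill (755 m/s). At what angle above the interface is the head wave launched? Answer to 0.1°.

Critical incidence: sin θ_c = V₁/V₂ = 378/755 = 0.5007.
θ_c = arcsin 0.5007 = 30.04°.
Measured from the interface: 90° − 30.04° = 59.96°.

60.0°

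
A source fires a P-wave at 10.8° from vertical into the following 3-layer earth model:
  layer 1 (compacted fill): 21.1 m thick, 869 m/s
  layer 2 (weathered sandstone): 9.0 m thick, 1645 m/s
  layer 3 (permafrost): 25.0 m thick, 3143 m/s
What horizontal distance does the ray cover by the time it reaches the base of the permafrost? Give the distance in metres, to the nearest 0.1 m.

p = sin θ₁/V₁ = sin 10.8°/869 = 2.1563e-04 s/m is conserved through the stack.
Layer 1: θ = 10.80°; offset = 21.1·tan 10.80° = 4.025 m.
Layer 2: sin θ = p·1645 = 0.3547 → θ = 20.78°; offset = 9.0·tan 20.78° = 3.414 m.
Layer 3: sin θ = p·3143 = 0.6777 → θ = 42.67°; offset = 25.0·tan 42.67° = 23.042 m.
Summing the layer offsets gives 30.481 m.

30.5 m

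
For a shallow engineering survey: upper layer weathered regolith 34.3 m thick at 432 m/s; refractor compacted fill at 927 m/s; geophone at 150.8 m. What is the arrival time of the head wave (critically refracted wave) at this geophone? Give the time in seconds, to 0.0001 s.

t = x/V₂ + 2h·√(V₂²−V₁²)/(V₁V₂).
√(V₂²−V₁²) = √(927²−432²) = 820.2 m/s; delay term = 2·34.3·820.2/(432·927) = 0.14050 s.
t = 150.8/927 + 0.14050 = 0.30317 s.

0.3032 s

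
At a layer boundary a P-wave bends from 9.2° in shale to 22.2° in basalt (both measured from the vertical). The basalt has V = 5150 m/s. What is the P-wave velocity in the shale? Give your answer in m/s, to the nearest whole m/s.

Snell's law: sin 9.2°/V₁ = sin 22.2°/V₂.
V₁ = V₂·sin 9.2°/sin 22.2° = 5150 × 0.4231 = 2179.19 m/s.

2179 m/s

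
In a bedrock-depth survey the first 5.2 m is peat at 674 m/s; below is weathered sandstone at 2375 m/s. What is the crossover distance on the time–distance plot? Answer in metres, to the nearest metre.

14 m

x_cross = 2h·√((V₂+V₁)/(V₂−V₁)).
(V₂+V₁)/(V₂−V₁) = (2375+674)/(2375−674) = 1.7925; √ = 1.3388.
x_cross = 2·5.2·1.3388 = 13.92 m.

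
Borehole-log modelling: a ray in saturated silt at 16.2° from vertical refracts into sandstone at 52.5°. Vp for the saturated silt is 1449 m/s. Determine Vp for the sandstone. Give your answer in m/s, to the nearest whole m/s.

4120 m/s

sin 16.2° = 0.2790; sin 52.5° = 0.7934.
V₂ = V₁·(sin θ₂/sin θ₁) = 1449·(0.7934/0.2790) = 4120.45 m/s.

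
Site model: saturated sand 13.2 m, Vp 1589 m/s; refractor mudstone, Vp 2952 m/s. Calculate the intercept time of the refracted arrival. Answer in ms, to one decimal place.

tᵢ = 2h·√(V₂²−V₁²)/(V₁V₂).
√(V₂²−V₁²) = √(2952²−1589²) = 2487.8 m/s.
tᵢ = 2·13.2·2487.8/(1589·2952) = 0.01400 s.

14.0 ms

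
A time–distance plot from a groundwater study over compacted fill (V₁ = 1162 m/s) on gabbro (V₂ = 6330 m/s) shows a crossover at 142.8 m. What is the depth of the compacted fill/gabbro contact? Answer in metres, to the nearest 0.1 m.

59.3 m

x_cross = 2h·√((V₂+V₁)/(V₂−V₁)) → h = x_cross / (2·√((V₂+V₁)/(V₂−V₁))).
√((V₂+V₁)/(V₂−V₁)) = √((6330+1162)/(6330−1162)) = 1.2040.
h = 142.8 / (2·1.2040) = 59.30 m.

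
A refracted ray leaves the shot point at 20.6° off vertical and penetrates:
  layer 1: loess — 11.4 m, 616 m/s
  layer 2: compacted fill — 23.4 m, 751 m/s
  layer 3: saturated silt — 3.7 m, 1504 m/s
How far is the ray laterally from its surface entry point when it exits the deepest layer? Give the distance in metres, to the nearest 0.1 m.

21.6 m

p = sin θ₁/V₁ = sin 20.6°/616 = 5.7117e-04 s/m is conserved through the stack.
Layer 1: θ = 20.60°; offset = 11.4·tan 20.60° = 4.285 m.
Layer 2: sin θ = p·751 = 0.4289 → θ = 25.40°; offset = 23.4·tan 25.40° = 11.112 m.
Layer 3: sin θ = p·1504 = 0.8590 → θ = 59.21°; offset = 3.7·tan 59.21° = 6.209 m.
Σ offsets = 21.606 m.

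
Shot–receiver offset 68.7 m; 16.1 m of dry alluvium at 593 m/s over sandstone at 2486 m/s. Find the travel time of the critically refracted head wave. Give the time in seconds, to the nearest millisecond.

0.080 s

t = x/V₂ + 2h·√(V₂²−V₁²)/(V₁V₂).
√(V₂²−V₁²) = √(2486²−593²) = 2414.2 m/s; delay term = 2·16.1·2414.2/(593·2486) = 0.05273 s.
t = 68.7/2486 + 0.05273 = 0.08037 s.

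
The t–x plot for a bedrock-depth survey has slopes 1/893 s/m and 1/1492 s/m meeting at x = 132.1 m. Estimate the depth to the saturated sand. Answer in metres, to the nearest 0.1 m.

x_cross = 2h·√((V₂+V₁)/(V₂−V₁)) → h = x_cross / (2·√((V₂+V₁)/(V₂−V₁))).
√((V₂+V₁)/(V₂−V₁)) = √((1492+893)/(1492−893)) = 1.9954.
h = 132.1 / (2·1.9954) = 33.10 m.

33.1 m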